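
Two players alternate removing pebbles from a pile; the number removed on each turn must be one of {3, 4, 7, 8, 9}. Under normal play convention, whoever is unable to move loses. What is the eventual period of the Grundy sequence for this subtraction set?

12

G(0) = 0
G(1) = mex{} = 0
G(2) = mex{} = 0
G(3) = mex{0} = 1
G(4) = mex{0,0} = 1
G(5) = mex{0,0} = 1
G(6) = mex{1,0} = 2
G(7) = mex{1,1,0} = 2
G(8) = mex{1,1,0,0} = 2
G(9) = mex{2,1,0,0,0} = 3
G(10) = mex{2,2,1,0,0} = 3
G(11) = mex{2,2,1,1,0} = 3
G(12) = mex{3,2,1,1,1} = 0
G(13) = mex{3,3,2,1,1} = 0
G(14) = mex{3,3,2,2,1} = 0
G(15) = mex{0,3,2,2,2} = 1
G(16) = mex{0,0,3,2,2} = 1
G(17) = mex{0,0,3,3,2} = 1
G(18) = mex{1,0,3,3,3} = 2
G(19) = mex{1,1,0,3,3} = 2
G(20) = mex{1,1,0,0,3} = 2
G(21) = mex{2,1,0,0,0} = 3
G(22) = mex{2,2,1,0,0} = 3
G(23) = mex{2,2,1,1,0} = 3
G(24) = mex{3,2,1,1,1} = 0
G(25) = mex{3,3,2,1,1} = 0
G(n+12) = G(n) holds for n = 0,…,8 (a full window of length max(S) = 9), so the sequence is purely periodic with period 12.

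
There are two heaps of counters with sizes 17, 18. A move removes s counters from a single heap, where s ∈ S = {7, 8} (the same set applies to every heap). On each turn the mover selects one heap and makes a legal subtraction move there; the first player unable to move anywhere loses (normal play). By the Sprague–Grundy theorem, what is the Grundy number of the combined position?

0

All heaps use S = {7, 8}:
n :  0  1  2  3  4  5  6  7  8  9 10 11 12 13 14 15 16 17 18
G :  0  0  0  0  0  0  0  1  1  1  1  1  1  1  2  0  0  0  0
Heap A: G(17) = 0.
Heap B: G(18) = 0.
Combined Grundy value = 0 ⊕ 0 = 0.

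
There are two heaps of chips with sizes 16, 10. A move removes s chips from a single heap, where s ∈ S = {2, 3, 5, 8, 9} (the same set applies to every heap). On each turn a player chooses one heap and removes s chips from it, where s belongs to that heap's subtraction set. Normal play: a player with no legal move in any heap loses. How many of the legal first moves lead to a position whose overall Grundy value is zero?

All heaps use S = {2, 3, 5, 8, 9}:
G(0) = 0
G(1) = mex{} = 0
G(2) = mex{0} = 1
G(3) = mex{0,0} = 1
G(4) = mex{1,0} = 2
G(5) = mex{1,1,0} = 2
G(6) = mex{2,1,0} = 3
G(7) = mex{2,2,1} = 0
G(8) = mex{3,2,1,0} = 4
G(9) = mex{0,3,2,0,0} = 1
G(10) = mex{4,0,2,1,0} = 3
G(11) = mex{1,4,3,1,1} = 0
G(12) = mex{3,1,0,2,1} = 4
G(13) = mex{0,3,4,2,2} = 1
G(14) = mex{4,0,1,3,2} = 5
G(15) = mex{1,4,3,0,3} = 2
G(16) = mex{5,1,0,4,0} = 2
Heap A: G(16) = 2.
Heap B: G(10) = 3.
Combined Grundy value = 2 ⊕ 3 = 1.
A winning move leaves total XOR = 0, i.e. changes one component's Grundy value g to g ⊕ X where X is the current total.
Heap A: need g' = 2⊕1 = 3. Options: 16−2→G=5, 16−3→G=1, 16−5→G=0, 16−8→G=4, 16−9→G=0. Hits: 0.
Heap B: need g' = 3⊕1 = 2. Options: 10−2→G=4, 10−3→G=0, 10−5→G=2, 10−8→G=1, 10−9→G=0. Hits: 1.

1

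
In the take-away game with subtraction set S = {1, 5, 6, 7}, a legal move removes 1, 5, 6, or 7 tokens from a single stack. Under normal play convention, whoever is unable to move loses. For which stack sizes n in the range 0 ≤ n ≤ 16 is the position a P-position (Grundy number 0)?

G(0) = 0
G(1) = mex{0} = 1
G(2) = mex{1} = 0
G(3) = mex{0} = 1
G(4) = mex{1} = 0
G(5) = mex{0,0} = 1
G(6) = mex{1,1,0} = 2
G(7) = mex{2,0,1,0} = 3
G(8) = mex{3,1,0,1} = 2
G(9) = mex{2,0,1,0} = 3
G(10) = mex{3,1,0,1} = 2
G(11) = mex{2,2,1,0} = 3
G(12) = mex{3,3,2,1} = 0
G(13) = mex{0,2,3,2} = 1
G(14) = mex{1,3,2,3} = 0
G(15) = mex{0,2,3,2} = 1
G(16) = mex{1,3,2,3} = 0
P-positions are exactly the n with G(n) = 0.

0, 2, 4, 12, 14, 16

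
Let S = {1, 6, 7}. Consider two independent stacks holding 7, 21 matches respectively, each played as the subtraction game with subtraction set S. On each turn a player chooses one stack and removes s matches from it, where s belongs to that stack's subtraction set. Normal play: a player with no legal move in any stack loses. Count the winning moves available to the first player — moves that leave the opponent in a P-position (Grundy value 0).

All stacks use S = {1, 6, 7}:
G(0) = 0
G(1) = mex{0} = 1
G(2) = mex{1} = 0
G(3) = mex{0} = 1
G(4) = mex{1} = 0
G(5) = mex{0} = 1
G(6) = mex{1,0} = 2
G(7) = mex{2,1,0} = 3
G(8) = mex{3,0,1} = 2
G(9) = mex{2,1,0} = 3
G(10) = mex{3,0,1} = 2
G(11) = mex{2,1,0} = 3
G(12) = mex{3,2,1} = 0
G(13) = mex{0,3,2} = 1
G(14) = mex{1,2,3} = 0
G(15) = mex{0,3,2} = 1
G(16) = mex{1,2,3} = 0
G(17) = mex{0,3,2} = 1
G(18) = mex{1,0,3} = 2
G(19) = mex{2,1,0} = 3
G(20) = mex{3,0,1} = 2
G(21) = mex{2,1,0} = 3
Stack A: G(7) = 3.
Stack B: G(21) = 3.
Combined Grundy value = 3 ⊕ 3 = 0.
A winning move leaves total XOR = 0, i.e. changes one component's Grundy value g to g ⊕ X where X is the current total.
Stack A: target g' = 3⊕0 = 3, but every legal move changes the Grundy value (mex property), so 0 moves.
Stack B: target g' = 3⊕0 = 3, but every legal move changes the Grundy value (mex property), so 0 moves.

0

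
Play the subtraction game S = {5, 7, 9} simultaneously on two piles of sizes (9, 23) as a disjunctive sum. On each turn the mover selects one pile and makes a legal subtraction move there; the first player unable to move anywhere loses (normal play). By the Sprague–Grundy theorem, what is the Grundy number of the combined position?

All piles use S = {5, 7, 9}:
G(0) = 0
G(1) = mex{} = 0
G(2) = mex{} = 0
G(3) = mex{} = 0
G(4) = mex{} = 0
G(5) = mex{0} = 1
G(6) = mex{0} = 1
G(7) = mex{0,0} = 1
G(8) = mex{0,0} = 1
G(9) = mex{0,0,0} = 1
G(10) = mex{1,0,0} = 2
G(11) = mex{1,0,0} = 2
G(12) = mex{1,1,0} = 2
G(13) = mex{1,1,0} = 2
G(14) = mex{1,1,1} = 0
G(15) = mex{2,1,1} = 0
G(16) = mex{2,1,1} = 0
G(17) = mex{2,2,1} = 0
G(18) = mex{2,2,1} = 0
G(19) = mex{0,2,2} = 1
G(20) = mex{0,2,2} = 1
G(21) = mex{0,0,2} = 1
G(22) = mex{0,0,2} = 1
G(23) = mex{0,0,0} = 1
Pile A: G(9) = 1.
Pile B: G(23) = 1.
Combined Grundy value = 1 ⊕ 1 = 0.

0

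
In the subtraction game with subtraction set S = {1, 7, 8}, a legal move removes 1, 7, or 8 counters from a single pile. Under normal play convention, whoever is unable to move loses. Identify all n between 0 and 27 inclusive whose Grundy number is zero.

G(0) = 0
G(1) = mex{0} = 1
G(2) = mex{1} = 0
G(3) = mex{0} = 1
G(4) = mex{1} = 0
G(5) = mex{0} = 1
G(6) = mex{1} = 0
G(7) = mex{0,0} = 1
G(8) = mex{1,1,0} = 2
G(9) = mex{2,0,1} = 3
G(10) = mex{3,1,0} = 2
G(11) = mex{2,0,1} = 3
G(12) = mex{3,1,0} = 2
G(13) = mex{2,0,1} = 3
G(14) = mex{3,1,0} = 2
G(15) = mex{2,2,1} = 0
G(16) = mex{0,3,2} = 1
G(17) = mex{1,2,3} = 0
G(18) = mex{0,3,2} = 1
G(19) = mex{1,2,3} = 0
G(20) = mex{0,3,2} = 1
G(21) = mex{1,2,3} = 0
G(22) = mex{0,0,2} = 1
G(23) = mex{1,1,0} = 2
G(24) = mex{2,0,1} = 3
G(25) = mex{3,1,0} = 2
G(26) = mex{2,0,1} = 3
G(27) = mex{3,1,0} = 2
P-positions are exactly the n with G(n) = 0.

0, 2, 4, 6, 15, 17, 19, 21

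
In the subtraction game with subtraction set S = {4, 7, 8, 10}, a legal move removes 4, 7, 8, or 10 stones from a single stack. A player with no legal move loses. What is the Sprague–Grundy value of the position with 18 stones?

1

n :  0  1  2  3  4  5  6  7  8  9 10 11 12 13 14 15 16 17 18
G :  0  0  0  0  1  1  1  1  2  2  2  2  3  3  0  0  0  0  1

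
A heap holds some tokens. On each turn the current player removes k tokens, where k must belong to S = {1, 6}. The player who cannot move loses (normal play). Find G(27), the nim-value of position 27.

n :  0  1  2  3  4  5  6  7  8  9 10 11 12 13 14 15 16 17 18 19 20 21 22 23 24 25 26 27
G :  0  1  0  1  0  1  2  0  1  0  1  0  1  2  0  1  0  1  0  1  2  0  1  0  1  0  1  2

2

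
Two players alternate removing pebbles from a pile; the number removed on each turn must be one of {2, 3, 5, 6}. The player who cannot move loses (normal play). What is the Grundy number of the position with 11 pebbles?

1

G(0) = 0
G(1) = mex{} = 0
G(2) = mex{0} = 1
G(3) = mex{0,0} = 1
G(4) = mex{1,0} = 2
G(5) = mex{1,1,0} = 2
G(6) = mex{2,1,0,0} = 3
G(7) = mex{2,2,1,0} = 3
G(8) = mex{3,2,1,1} = 0
G(9) = mex{3,3,2,1} = 0
G(10) = mex{0,3,2,2} = 1
G(11) = mex{0,0,3,2} = 1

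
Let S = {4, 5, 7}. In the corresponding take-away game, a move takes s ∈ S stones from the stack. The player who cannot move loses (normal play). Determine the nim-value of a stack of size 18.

n :  0  1  2  3  4  5  6  7  8  9 10 11 12 13 14 15 16 17 18
G :  0  0  0  0  1  1  1  1  2  2  2  0  0  0  0  1  1  1  1

1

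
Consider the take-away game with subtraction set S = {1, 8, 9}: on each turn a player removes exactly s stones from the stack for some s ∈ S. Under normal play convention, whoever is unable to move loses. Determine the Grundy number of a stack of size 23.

G(0) = 0
G(1) = mex{0} = 1
G(2) = mex{1} = 0
G(3) = mex{0} = 1
G(4) = mex{1} = 0
G(5) = mex{0} = 1
G(6) = mex{1} = 0
G(7) = mex{0} = 1
G(8) = mex{1,0} = 2
G(9) = mex{2,1,0} = 3
G(10) = mex{3,0,1} = 2
G(11) = mex{2,1,0} = 3
G(12) = mex{3,0,1} = 2
G(13) = mex{2,1,0} = 3
G(14) = mex{3,0,1} = 2
G(15) = mex{2,1,0} = 3
G(16) = mex{3,2,1} = 0
G(17) = mex{0,3,2} = 1
G(18) = mex{1,2,3} = 0
G(19) = mex{0,3,2} = 1
G(20) = mex{1,2,3} = 0
G(21) = mex{0,3,2} = 1
G(22) = mex{1,2,3} = 0
G(23) = mex{0,3,2} = 1

1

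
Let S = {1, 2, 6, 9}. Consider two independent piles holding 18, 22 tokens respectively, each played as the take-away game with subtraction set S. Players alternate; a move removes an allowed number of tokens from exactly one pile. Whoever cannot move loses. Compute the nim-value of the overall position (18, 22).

0

All piles use S = {1, 2, 6, 9}:
n :  0  1  2  3  4  5  6  7  8  9 10 11 12 13 14 15 16 17 18 19 20 21 22
G :  0  1  2  0  1  2  3  0  1  2  0  1  2  3  0  1  2  0  1  2  3  0  1
Pile A: G(18) = 1.
Pile B: G(22) = 1.
Combined Grundy value = 1 ⊕ 1 = 0.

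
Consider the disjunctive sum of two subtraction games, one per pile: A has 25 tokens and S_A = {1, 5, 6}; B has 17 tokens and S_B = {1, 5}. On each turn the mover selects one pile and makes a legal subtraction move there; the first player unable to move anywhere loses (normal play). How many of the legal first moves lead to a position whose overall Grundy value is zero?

Pile A, S = {1, 5, 6}:
n :  0  1  2  3  4  5  6  7  8  9 10 11 12 13 14 15 16 17 18 19 20 21 22 23 24 25
G :  0  1  0  1  0  1  2  3  2  3  2  0  1  0  1  0  1  2  3  2  3  2  0  1  0  1
G_A(25) = 1.
Pile B, S = {1, 5}:
n :  0  1  2  3  4  5  6  7  8  9 10 11 12 13 14 15 16 17
G :  0  1  0  1  0  1  0  1  0  1  0  1  0  1  0  1  0  1
G_B(17) = 1.
Combined Grundy value = 1 ⊕ 1 = 0.
A winning move leaves total XOR = 0, i.e. changes one component's Grundy value g to g ⊕ X where X is the current total.
Pile A: target g' = 1⊕0 = 1, but every legal move changes the Grundy value (mex property), so 0 moves.
Pile B: target g' = 1⊕0 = 1, but every legal move changes the Grundy value (mex property), so 0 moves.

0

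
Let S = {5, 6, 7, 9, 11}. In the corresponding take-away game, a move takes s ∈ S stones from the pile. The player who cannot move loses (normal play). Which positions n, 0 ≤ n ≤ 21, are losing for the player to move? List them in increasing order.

0, 1, 2, 3, 4, 16, 17, 18, 19, 20

n :  0  1  2  3  4  5  6  7  8  9 10 11 12 13 14 15 16 17 18 19 20 21
G :  0  0  0  0  0  1  1  1  1  1  2  2  2  2  2  3  0  0  0  0  0  1
P-positions are exactly the n with G(n) = 0.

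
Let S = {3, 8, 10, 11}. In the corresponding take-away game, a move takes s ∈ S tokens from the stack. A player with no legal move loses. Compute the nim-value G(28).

n :  0  1  2  3  4  5  6  7  8  9 10 11 12 13 14 15 16 17 18 19 20 21 22 23 24 25 26 27 28
G :  0  0  0  1  1  1  0  0  2  1  1  3  2  2  2  3  3  3  4  0  0  0  1  1  1  0  0  2  1

1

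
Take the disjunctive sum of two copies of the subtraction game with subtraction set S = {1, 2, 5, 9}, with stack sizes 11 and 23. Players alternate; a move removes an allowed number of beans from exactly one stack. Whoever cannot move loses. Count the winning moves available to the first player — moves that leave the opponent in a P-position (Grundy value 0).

All stacks use S = {1, 2, 5, 9}:
n :  0  1  2  3  4  5  6  7  8  9 10 11 12 13 14 15 16 17 18 19 20 21 22 23
G :  0  1  2  0  1  2  0  1  2  3  0  1  2  0  1  2  0  1  2  3  0  1  2  0
Stack A: G(11) = 1.
Stack B: G(23) = 0.
Combined Grundy value = 1 ⊕ 0 = 1.
A winning move leaves total XOR = 0, i.e. changes one component's Grundy value g to g ⊕ X where X is the current total.
Stack A: need g' = 1⊕1 = 0. Options: 11−1→G=0, 11−2→G=3, 11−5→G=0, 11−9→G=2. Hits: 2.
Stack B: need g' = 0⊕1 = 1. Options: 23−1→G=2, 23−2→G=1, 23−5→G=2, 23−9→G=1. Hits: 2.

4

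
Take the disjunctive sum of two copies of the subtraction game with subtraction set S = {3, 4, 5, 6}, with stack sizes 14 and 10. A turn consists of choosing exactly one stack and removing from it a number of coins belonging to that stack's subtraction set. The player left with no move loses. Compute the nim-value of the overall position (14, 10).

All stacks use S = {3, 4, 5, 6}:
n :  0  1  2  3  4  5  6  7  8  9 10 11 12 13 14
G :  0  0  0  1  1  1  2  2  2  0  0  0  1  1  1
Stack A: G(14) = 1.
Stack B: G(10) = 0.
Combined Grundy value = 1 ⊕ 0 = 1.

1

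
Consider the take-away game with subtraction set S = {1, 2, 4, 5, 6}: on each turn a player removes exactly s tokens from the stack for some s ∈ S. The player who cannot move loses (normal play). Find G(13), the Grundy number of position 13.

n :  0  1  2  3  4  5  6  7  8  9 10 11 12 13
G :  0  1  2  0  1  2  3  4  5  3  0  1  2  0

0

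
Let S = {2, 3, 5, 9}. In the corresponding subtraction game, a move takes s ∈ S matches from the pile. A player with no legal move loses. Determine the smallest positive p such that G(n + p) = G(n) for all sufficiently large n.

G(0) = 0
G(1) = mex{} = 0
G(2) = mex{0} = 1
G(3) = mex{0,0} = 1
G(4) = mex{1,0} = 2
G(5) = mex{1,1,0} = 2
G(6) = mex{2,1,0} = 3
G(7) = mex{2,2,1} = 0
G(8) = mex{3,2,1} = 0
G(9) = mex{0,3,2,0} = 1
G(10) = mex{0,0,2,0} = 1
G(11) = mex{1,0,3,1} = 2
G(12) = mex{1,1,0,1} = 2
G(13) = mex{2,1,0,2} = 3
G(14) = mex{2,2,1,2} = 0
G(15) = mex{3,2,1,3} = 0
G(16) = mex{0,3,2,0} = 1
G(17) = mex{0,0,2,0} = 1
G(n+7) = G(n) holds for n = 0,…,8 (a full window of length max(S) = 9), so the sequence is purely periodic with period 7.

7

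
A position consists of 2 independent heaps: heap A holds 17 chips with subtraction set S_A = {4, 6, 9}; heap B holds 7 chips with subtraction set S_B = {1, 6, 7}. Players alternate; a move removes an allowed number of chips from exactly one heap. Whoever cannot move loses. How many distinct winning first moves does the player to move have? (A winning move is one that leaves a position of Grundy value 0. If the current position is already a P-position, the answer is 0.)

1

Heap A, S = {4, 6, 9}:
G(0) = 0
G(1) = mex{} = 0
G(2) = mex{} = 0
G(3) = mex{} = 0
G(4) = mex{0} = 1
G(5) = mex{0} = 1
G(6) = mex{0,0} = 1
G(7) = mex{0,0} = 1
G(8) = mex{1,0} = 2
G(9) = mex{1,0,0} = 2
G(10) = mex{1,1,0} = 2
G(11) = mex{1,1,0} = 2
G(12) = mex{2,1,0} = 3
G(13) = mex{2,1,1} = 0
G(14) = mex{2,2,1} = 0
G(15) = mex{2,2,1} = 0
G(16) = mex{3,2,1} = 0
G(17) = mex{0,2,2} = 1
G_A(17) = 1.
Heap B, S = {1, 6, 7}:
n : 0 1 2 3 4 5 6 7
G : 0 1 0 1 0 1 2 3
G_B(7) = 3.
Combined Grundy value = 1 ⊕ 3 = 2.
A winning move leaves total XOR = 0, i.e. changes one component's Grundy value g to g ⊕ X where X is the current total.
Heap A: need g' = 1⊕2 = 3. Options: 17−4→G=0, 17−6→G=2, 17−9→G=2. Hits: 0.
Heap B: need g' = 3⊕2 = 1. Options: 7−1→G=2, 7−6→G=1, 7−7→G=0. Hits: 1.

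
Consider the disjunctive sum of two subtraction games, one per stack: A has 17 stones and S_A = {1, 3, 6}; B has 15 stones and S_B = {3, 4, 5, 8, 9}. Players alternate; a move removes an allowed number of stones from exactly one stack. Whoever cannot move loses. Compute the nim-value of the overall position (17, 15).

Stack A, S = {1, 3, 6}:
n :  0  1  2  3  4  5  6  7  8  9 10 11 12 13 14 15 16 17
G :  0  1  0  1  0  1  2  3  2  0  1  0  1  0  1  2  3  2
G_A(17) = 2.
Stack B, S = {3, 4, 5, 8, 9}:
n :  0  1  2  3  4  5  6  7  8  9 10 11 12 13 14 15
G :  0  0  0  1  1  1  2  2  2  3  3  3  0  0  0  1
G_B(15) = 1.
Combined Grundy value = 2 ⊕ 1 = 3.

3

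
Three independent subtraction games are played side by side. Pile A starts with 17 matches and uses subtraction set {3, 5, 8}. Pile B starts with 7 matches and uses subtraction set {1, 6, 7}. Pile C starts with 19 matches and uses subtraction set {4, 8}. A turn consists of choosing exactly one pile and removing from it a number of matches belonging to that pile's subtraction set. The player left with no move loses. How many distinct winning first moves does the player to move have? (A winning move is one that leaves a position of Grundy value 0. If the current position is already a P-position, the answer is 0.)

Pile A, S = {3, 5, 8}:
n :  0  1  2  3  4  5  6  7  8  9 10 11 12 13 14 15 16 17
G :  0  0  0  1  1  1  2  2  2  3  3  0  0  0  1  1  1  2
G_A(17) = 2.
Pile B, S = {1, 6, 7}:
n : 0 1 2 3 4 5 6 7
G : 0 1 0 1 0 1 2 3
G_B(7) = 3.
Pile C, S = {4, 8}:
n :  0  1  2  3  4  5  6  7  8  9 10 11 12 13 14 15 16 17 18 19
G :  0  0  0  0  1  1  1  1  2  2  2  2  0  0  0  0  1  1  1  1
G_C(19) = 1.
Combined Grundy value = 2 ⊕ 3 ⊕ 1 = 0.
A winning move leaves total XOR = 0, i.e. changes one component's Grundy value g to g ⊕ X where X is the current total.
Pile A: target g' = 2⊕0 = 2, but every legal move changes the Grundy value (mex property), so 0 moves.
Pile B: target g' = 3⊕0 = 3, but every legal move changes the Grundy value (mex property), so 0 moves.
Pile C: target g' = 1⊕0 = 1, but every legal move changes the Grundy value (mex property), so 0 moves.

0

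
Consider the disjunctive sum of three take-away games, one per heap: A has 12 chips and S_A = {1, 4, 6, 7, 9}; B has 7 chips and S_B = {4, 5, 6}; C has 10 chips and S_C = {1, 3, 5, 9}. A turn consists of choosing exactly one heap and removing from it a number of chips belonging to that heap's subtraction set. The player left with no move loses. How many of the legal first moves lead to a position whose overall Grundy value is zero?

3

Heap A, S = {1, 4, 6, 7, 9}:
G(0) = 0
G(1) = mex{0} = 1
G(2) = mex{1} = 0
G(3) = mex{0} = 1
G(4) = mex{1,0} = 2
G(5) = mex{2,1} = 0
G(6) = mex{0,0,0} = 1
G(7) = mex{1,1,1,0} = 2
G(8) = mex{2,2,0,1} = 3
G(9) = mex{3,0,1,0,0} = 2
G(10) = mex{2,1,2,1,1} = 0
G(11) = mex{0,2,0,2,0} = 1
G(12) = mex{1,3,1,0,1} = 2
G_A(12) = 2.
Heap B, S = {4, 5, 6}:
n : 0 1 2 3 4 5 6 7
G : 0 0 0 0 1 1 1 1
G_B(7) = 1.
Heap C, S = {1, 3, 5, 9}:
n :  0  1  2  3  4  5  6  7  8  9 10
G :  0  1  0  1  0  1  0  1  0  1  0
G_C(10) = 0.
Combined Grundy value = 2 ⊕ 1 ⊕ 0 = 3.
A winning move leaves total XOR = 0, i.e. changes one component's Grundy value g to g ⊕ X where X is the current total.
Heap A: need g' = 2⊕3 = 1. Options: 12−1→G=1, 12−4→G=3, 12−6→G=1, 12−7→G=0, 12−9→G=1. Hits: 3.
Heap B: need g' = 1⊕3 = 2. Options: 7−4→G=0, 7−5→G=0, 7−6→G=0. Hits: 0.
Heap C: need g' = 0⊕3 = 3. Options: 10−1→G=1, 10−3→G=1, 10−5→G=1, 10−9→G=1. Hits: 0.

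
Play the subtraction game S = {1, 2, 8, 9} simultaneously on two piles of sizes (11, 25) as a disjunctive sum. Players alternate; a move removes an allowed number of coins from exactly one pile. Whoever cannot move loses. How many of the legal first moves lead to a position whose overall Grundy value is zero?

3

All piles use S = {1, 2, 8, 9}:
n :  0  1  2  3  4  5  6  7  8  9 10 11 12 13 14 15 16 17 18 19 20 21 22 23 24 25
G :  0  1  2  0  1  2  0  1  2  3  0  1  2  0  1  2  0  1  2  3  0  1  2  0  1  2
Pile A: G(11) = 1.
Pile B: G(25) = 2.
Combined Grundy value = 1 ⊕ 2 = 3.
A winning move leaves total XOR = 0, i.e. changes one component's Grundy value g to g ⊕ X where X is the current total.
Pile A: need g' = 1⊕3 = 2. Options: 11−1→G=0, 11−2→G=3, 11−8→G=0, 11−9→G=2. Hits: 1.
Pile B: need g' = 2⊕3 = 1. Options: 25−1→G=1, 25−2→G=0, 25−8→G=1, 25−9→G=0. Hits: 2.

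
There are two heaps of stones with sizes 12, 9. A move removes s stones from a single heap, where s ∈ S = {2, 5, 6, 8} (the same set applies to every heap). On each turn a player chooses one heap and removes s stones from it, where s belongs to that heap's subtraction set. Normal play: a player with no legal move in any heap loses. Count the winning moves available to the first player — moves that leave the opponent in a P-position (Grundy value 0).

0

All heaps use S = {2, 5, 6, 8}:
G(0) = 0
G(1) = mex{} = 0
G(2) = mex{0} = 1
G(3) = mex{0} = 1
G(4) = mex{1} = 0
G(5) = mex{1,0} = 2
G(6) = mex{0,0,0} = 1
G(7) = mex{2,1,0} = 3
G(8) = mex{1,1,1,0} = 2
G(9) = mex{3,0,1,0} = 2
G(10) = mex{2,2,0,1} = 3
G(11) = mex{2,1,2,1} = 0
G(12) = mex{3,3,1,0} = 2
Heap A: G(12) = 2.
Heap B: G(9) = 2.
Combined Grundy value = 2 ⊕ 2 = 0.
A winning move leaves total XOR = 0, i.e. changes one component's Grundy value g to g ⊕ X where X is the current total.
Heap A: target g' = 2⊕0 = 2, but every legal move changes the Grundy value (mex property), so 0 moves.
Heap B: target g' = 2⊕0 = 2, but every legal move changes the Grundy value (mex property), so 0 moves.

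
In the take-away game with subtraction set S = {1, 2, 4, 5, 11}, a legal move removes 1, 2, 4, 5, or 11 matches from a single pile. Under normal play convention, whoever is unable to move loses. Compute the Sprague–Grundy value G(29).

G(0) = 0
G(1) = mex{0} = 1
G(2) = mex{1,0} = 2
G(3) = mex{2,1} = 0
G(4) = mex{0,2,0} = 1
G(5) = mex{1,0,1,0} = 2
G(6) = mex{2,1,2,1} = 0
G(7) = mex{0,2,0,2} = 1
G(8) = mex{1,0,1,0} = 2
G(9) = mex{2,1,2,1} = 0
G(10) = mex{0,2,0,2} = 1
G(11) = mex{1,0,1,0,0} = 2
G(12) = mex{2,1,2,1,1} = 0
G(13) = mex{0,2,0,2,2} = 1
G(14) = mex{1,0,1,0,0} = 2
G(15) = mex{2,1,2,1,1} = 0
G(16) = mex{0,2,0,2,2} = 1
G(17) = mex{1,0,1,0,0} = 2
G(18) = mex{2,1,2,1,1} = 0
G(19) = mex{0,2,0,2,2} = 1
G(20) = mex{1,0,1,0,0} = 2
G(21) = mex{2,1,2,1,1} = 0
G(22) = mex{0,2,0,2,2} = 1
G(23) = mex{1,0,1,0,0} = 2
G(24) = mex{2,1,2,1,1} = 0
G(25) = mex{0,2,0,2,2} = 1
G(26) = mex{1,0,1,0,0} = 2
G(27) = mex{2,1,2,1,1} = 0
G(28) = mex{0,2,0,2,2} = 1
G(29) = mex{1,0,1,0,0} = 2

2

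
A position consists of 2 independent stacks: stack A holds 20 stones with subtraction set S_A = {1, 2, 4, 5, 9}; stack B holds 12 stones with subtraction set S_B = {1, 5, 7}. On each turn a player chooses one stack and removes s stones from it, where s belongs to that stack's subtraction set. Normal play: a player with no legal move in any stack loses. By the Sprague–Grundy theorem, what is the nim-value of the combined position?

1

Stack A, S = {1, 2, 4, 5, 9}:
n :  0  1  2  3  4  5  6  7  8  9 10 11 12 13 14 15 16 17 18 19 20
G :  0  1  2  0  1  2  0  1  2  3  4  5  3  0  1  2  0  1  2  0  1
G_A(20) = 1.
Stack B, S = {1, 5, 7}:
G(0) = 0
G(1) = mex{0} = 1
G(2) = mex{1} = 0
G(3) = mex{0} = 1
G(4) = mex{1} = 0
G(5) = mex{0,0} = 1
G(6) = mex{1,1} = 0
G(7) = mex{0,0,0} = 1
G(8) = mex{1,1,1} = 0
G(9) = mex{0,0,0} = 1
G(10) = mex{1,1,1} = 0
G(11) = mex{0,0,0} = 1
G(12) = mex{1,1,1} = 0
G_B(12) = 0.
Combined Grundy value = 1 ⊕ 0 = 1.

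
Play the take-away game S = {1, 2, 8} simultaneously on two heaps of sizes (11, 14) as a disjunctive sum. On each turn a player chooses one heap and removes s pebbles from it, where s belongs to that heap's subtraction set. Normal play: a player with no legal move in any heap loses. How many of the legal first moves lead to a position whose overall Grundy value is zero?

All heaps use S = {1, 2, 8}:
G(0) = 0
G(1) = mex{0} = 1
G(2) = mex{1,0} = 2
G(3) = mex{2,1} = 0
G(4) = mex{0,2} = 1
G(5) = mex{1,0} = 2
G(6) = mex{2,1} = 0
G(7) = mex{0,2} = 1
G(8) = mex{1,0,0} = 2
G(9) = mex{2,1,1} = 0
G(10) = mex{0,2,2} = 1
G(11) = mex{1,0,0} = 2
G(12) = mex{2,1,1} = 0
G(13) = mex{0,2,2} = 1
G(14) = mex{1,0,0} = 2
Heap A: G(11) = 2.
Heap B: G(14) = 2.
Combined Grundy value = 2 ⊕ 2 = 0.
A winning move leaves total XOR = 0, i.e. changes one component's Grundy value g to g ⊕ X where X is the current total.
Heap A: target g' = 2⊕0 = 2, but every legal move changes the Grundy value (mex property), so 0 moves.
Heap B: target g' = 2⊕0 = 2, but every legal move changes the Grundy value (mex property), so 0 moves.

0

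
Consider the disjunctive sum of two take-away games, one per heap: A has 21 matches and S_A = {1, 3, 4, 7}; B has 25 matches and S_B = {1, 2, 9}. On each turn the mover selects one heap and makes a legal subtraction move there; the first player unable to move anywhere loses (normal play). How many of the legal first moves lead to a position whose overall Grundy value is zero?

Heap A, S = {1, 3, 4, 7}:
n :  0  1  2  3  4  5  6  7  8  9 10 11 12 13 14 15 16 17 18 19 20 21
G :  0  1  0  1  2  3  2  3  0  1  0  1  2  3  2  3  0  1  0  1  2  3
G_A(21) = 3.
Heap B, S = {1, 2, 9}:
G(0) = 0
G(1) = mex{0} = 1
G(2) = mex{1,0} = 2
G(3) = mex{2,1} = 0
G(4) = mex{0,2} = 1
G(5) = mex{1,0} = 2
G(6) = mex{2,1} = 0
G(7) = mex{0,2} = 1
G(8) = mex{1,0} = 2
G(9) = mex{2,1,0} = 3
G(10) = mex{3,2,1} = 0
G(11) = mex{0,3,2} = 1
G(12) = mex{1,0,0} = 2
G(13) = mex{2,1,1} = 0
G(14) = mex{0,2,2} = 1
G(15) = mex{1,0,0} = 2
G(16) = mex{2,1,1} = 0
G(17) = mex{0,2,2} = 1
G(18) = mex{1,0,3} = 2
G(19) = mex{2,1,0} = 3
G(20) = mex{3,2,1} = 0
G(21) = mex{0,3,2} = 1
G(22) = mex{1,0,0} = 2
G(23) = mex{2,1,1} = 0
G(24) = mex{0,2,2} = 1
G(25) = mex{1,0,0} = 2
G_B(25) = 2.
Combined Grundy value = 3 ⊕ 2 = 1.
A winning move leaves total XOR = 0, i.e. changes one component's Grundy value g to g ⊕ X where X is the current total.
Heap A: need g' = 3⊕1 = 2. Options: 21−1→G=2, 21−3→G=0, 21−4→G=1, 21−7→G=2. Hits: 2.
Heap B: need g' = 2⊕1 = 3. Options: 25−1→G=1, 25−2→G=0, 25−9→G=0. Hits: 0.

2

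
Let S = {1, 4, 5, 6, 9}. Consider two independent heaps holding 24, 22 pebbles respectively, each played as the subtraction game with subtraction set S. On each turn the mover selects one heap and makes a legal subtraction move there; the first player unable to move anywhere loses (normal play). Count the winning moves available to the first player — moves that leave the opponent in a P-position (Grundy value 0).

2

All heaps use S = {1, 4, 5, 6, 9}:
n :  0  1  2  3  4  5  6  7  8  9 10 11 12 13 14 15 16 17 18 19 20 21 22 23 24
G :  0  1  0  1  2  3  2  3  4  5  0  1  0  1  2  3  2  3  4  5  0  1  0  1  2
Heap A: G(24) = 2.
Heap B: G(22) = 0.
Combined Grundy value = 2 ⊕ 0 = 2.
A winning move leaves total XOR = 0, i.e. changes one component's Grundy value g to g ⊕ X where X is the current total.
Heap A: need g' = 2⊕2 = 0. Options: 24−1→G=1, 24−4→G=0, 24−5→G=5, 24−6→G=4, 24−9→G=3. Hits: 1.
Heap B: need g' = 0⊕2 = 2. Options: 22−1→G=1, 22−4→G=4, 22−5→G=3, 22−6→G=2, 22−9→G=1. Hits: 1.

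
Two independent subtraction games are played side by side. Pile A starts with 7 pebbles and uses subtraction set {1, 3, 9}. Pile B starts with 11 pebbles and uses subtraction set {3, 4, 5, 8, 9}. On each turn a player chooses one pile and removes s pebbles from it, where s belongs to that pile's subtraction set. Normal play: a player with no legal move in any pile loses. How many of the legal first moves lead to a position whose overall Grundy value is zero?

1

Pile A, S = {1, 3, 9}:
G(0) = 0
G(1) = mex{0} = 1
G(2) = mex{1} = 0
G(3) = mex{0,0} = 1
G(4) = mex{1,1} = 0
G(5) = mex{0,0} = 1
G(6) = mex{1,1} = 0
G(7) = mex{0,0} = 1
G_A(7) = 1.
Pile B, S = {3, 4, 5, 8, 9}:
n :  0  1  2  3  4  5  6  7  8  9 10 11
G :  0  0  0  1  1  1  2  2  2  3  3  3
G_B(11) = 3.
Combined Grundy value = 1 ⊕ 3 = 2.
A winning move leaves total XOR = 0, i.e. changes one component's Grundy value g to g ⊕ X where X is the current total.
Pile A: need g' = 1⊕2 = 3. Options: 7−1→G=0, 7−3→G=0. Hits: 0.
Pile B: need g' = 3⊕2 = 1. Options: 11−3→G=2, 11−4→G=2, 11−5→G=2, 11−8→G=1, 11−9→G=0. Hits: 1.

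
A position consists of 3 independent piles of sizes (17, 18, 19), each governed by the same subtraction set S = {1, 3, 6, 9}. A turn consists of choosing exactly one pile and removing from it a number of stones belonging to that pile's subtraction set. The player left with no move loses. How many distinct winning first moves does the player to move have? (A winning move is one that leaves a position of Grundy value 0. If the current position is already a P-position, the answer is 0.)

All piles use S = {1, 3, 6, 9}:
n :  0  1  2  3  4  5  6  7  8  9 10 11 12 13 14 15 16 17 18 19
G :  0  1  0  1  0  1  2  3  2  3  2  3  0  1  0  1  0  1  2  3
Pile A: G(17) = 1.
Pile B: G(18) = 2.
Pile C: G(19) = 3.
Combined Grundy value = 1 ⊕ 2 ⊕ 3 = 0.
A winning move leaves total XOR = 0, i.e. changes one component's Grundy value g to g ⊕ X where X is the current total.
Pile A: target g' = 1⊕0 = 1, but every legal move changes the Grundy value (mex property), so 0 moves.
Pile B: target g' = 2⊕0 = 2, but every legal move changes the Grundy value (mex property), so 0 moves.
Pile C: target g' = 3⊕0 = 3, but every legal move changes the Grundy value (mex property), so 0 moves.

0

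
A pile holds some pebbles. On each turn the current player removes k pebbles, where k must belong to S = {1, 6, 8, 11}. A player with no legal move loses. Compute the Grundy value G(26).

0

G(0) = 0
G(1) = mex{0} = 1
G(2) = mex{1} = 0
G(3) = mex{0} = 1
G(4) = mex{1} = 0
G(5) = mex{0} = 1
G(6) = mex{1,0} = 2
G(7) = mex{2,1} = 0
G(8) = mex{0,0,0} = 1
G(9) = mex{1,1,1} = 0
G(10) = mex{0,0,0} = 1
G(11) = mex{1,1,1,0} = 2
G(12) = mex{2,2,0,1} = 3
G(13) = mex{3,0,1,0} = 2
G(14) = mex{2,1,2,1} = 0
G(15) = mex{0,0,0,0} = 1
G(16) = mex{1,1,1,1} = 0
G(17) = mex{0,2,0,2} = 1
G(18) = mex{1,3,1,0} = 2
G(19) = mex{2,2,2,1} = 0
G(20) = mex{0,0,3,0} = 1
G(21) = mex{1,1,2,1} = 0
G(22) = mex{0,0,0,2} = 1
G(23) = mex{1,1,1,3} = 0
G(24) = mex{0,2,0,2} = 1
G(25) = mex{1,0,1,0} = 2
G(26) = mex{2,1,2,1} = 0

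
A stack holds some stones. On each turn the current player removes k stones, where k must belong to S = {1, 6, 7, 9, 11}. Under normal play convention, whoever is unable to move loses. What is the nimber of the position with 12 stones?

n :  0  1  2  3  4  5  6  7  8  9 10 11 12
G :  0  1  0  1  0  1  2  3  2  3  2  3  0

0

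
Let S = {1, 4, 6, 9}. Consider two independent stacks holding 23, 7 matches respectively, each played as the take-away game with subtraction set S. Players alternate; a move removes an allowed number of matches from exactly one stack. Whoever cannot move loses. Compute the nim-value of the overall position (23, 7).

1

All stacks use S = {1, 4, 6, 9}:
n :  0  1  2  3  4  5  6  7  8  9 10 11 12 13 14 15 16 17 18 19 20 21 22 23
G :  0  1  0  1  2  0  1  0  1  2  0  1  0  1  2  0  1  0  1  2  0  1  0  1
Stack A: G(23) = 1.
Stack B: G(7) = 0.
Combined Grundy value = 1 ⊕ 0 = 1.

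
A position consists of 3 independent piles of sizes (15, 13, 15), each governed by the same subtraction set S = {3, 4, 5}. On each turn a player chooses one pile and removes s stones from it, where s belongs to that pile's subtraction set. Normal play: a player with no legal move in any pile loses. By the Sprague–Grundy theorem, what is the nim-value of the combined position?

All piles use S = {3, 4, 5}:
n :  0  1  2  3  4  5  6  7  8  9 10 11 12 13 14 15
G :  0  0  0  1  1  1  2  2  0  0  0  1  1  1  2  2
Pile A: G(15) = 2.
Pile B: G(13) = 1.
Pile C: G(15) = 2.
Combined Grundy value = 2 ⊕ 1 ⊕ 2 = 1.

1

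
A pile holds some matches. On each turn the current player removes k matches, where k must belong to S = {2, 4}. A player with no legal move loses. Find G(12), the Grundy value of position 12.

0

G(0) = 0
G(1) = mex{} = 0
G(2) = mex{0} = 1
G(3) = mex{0} = 1
G(4) = mex{1,0} = 2
G(5) = mex{1,0} = 2
G(6) = mex{2,1} = 0
G(7) = mex{2,1} = 0
G(8) = mex{0,2} = 1
G(9) = mex{0,2} = 1
G(10) = mex{1,0} = 2
G(11) = mex{1,0} = 2
G(12) = mex{2,1} = 0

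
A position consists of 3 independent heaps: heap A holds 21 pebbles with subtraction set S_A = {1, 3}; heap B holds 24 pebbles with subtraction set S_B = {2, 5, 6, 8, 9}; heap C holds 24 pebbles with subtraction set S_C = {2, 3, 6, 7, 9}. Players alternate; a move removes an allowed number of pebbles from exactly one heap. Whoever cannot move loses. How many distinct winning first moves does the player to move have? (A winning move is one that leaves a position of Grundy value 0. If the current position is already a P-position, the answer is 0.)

Heap A, S = {1, 3}:
n :  0  1  2  3  4  5  6  7  8  9 10 11 12 13 14 15 16 17 18 19 20 21
G :  0  1  0  1  0  1  0  1  0  1  0  1  0  1  0  1  0  1  0  1  0  1
G_A(21) = 1.
Heap B, S = {2, 5, 6, 8, 9}:
G(0) = 0
G(1) = mex{} = 0
G(2) = mex{0} = 1
G(3) = mex{0} = 1
G(4) = mex{1} = 0
G(5) = mex{1,0} = 2
G(6) = mex{0,0,0} = 1
G(7) = mex{2,1,0} = 3
G(8) = mex{1,1,1,0} = 2
G(9) = mex{3,0,1,0,0} = 2
G(10) = mex{2,2,0,1,0} = 3
G(11) = mex{2,1,2,1,1} = 0
G(12) = mex{3,3,1,0,1} = 2
G(13) = mex{0,2,3,2,0} = 1
G(14) = mex{2,2,2,1,2} = 0
G(15) = mex{1,3,2,3,1} = 0
G(16) = mex{0,0,3,2,3} = 1
G(17) = mex{0,2,0,2,2} = 1
G(18) = mex{1,1,2,3,2} = 0
G(19) = mex{1,0,1,0,3} = 2
G(20) = mex{0,0,0,2,0} = 1
G(21) = mex{2,1,0,1,2} = 3
G(22) = mex{1,1,1,0,1} = 2
G(23) = mex{3,0,1,0,0} = 2
G(24) = mex{2,2,0,1,0} = 3
G_B(24) = 3.
Heap C, S = {2, 3, 6, 7, 9}:
n :  0  1  2  3  4  5  6  7  8  9 10 11 12 13 14 15 16 17 18 19 20 21 22 23 24
G :  0  0  1  1  2  0  3  1  2  2  3  3  4  0  5  1  4  0  0  1  1  2  2  3  3
G_C(24) = 3.
Combined Grundy value = 1 ⊕ 3 ⊕ 3 = 1.
A winning move leaves total XOR = 0, i.e. changes one component's Grundy value g to g ⊕ X where X is the current total.
Heap A: need g' = 1⊕1 = 0. Options: 21−1→G=0, 21−3→G=0. Hits: 2.
Heap B: need g' = 3⊕1 = 2. Options: 24−2→G=2, 24−5→G=2, 24−6→G=0, 24−8→G=1, 24−9→G=0. Hits: 2.
Heap C: need g' = 3⊕1 = 2. Options: 24−2→G=2, 24−3→G=2, 24−6→G=0, 24−7→G=0, 24−9→G=1. Hits: 2.

6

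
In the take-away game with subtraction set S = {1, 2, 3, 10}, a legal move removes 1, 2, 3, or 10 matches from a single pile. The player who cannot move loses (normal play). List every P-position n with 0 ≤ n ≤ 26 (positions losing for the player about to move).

G(0) = 0
G(1) = mex{0} = 1
G(2) = mex{1,0} = 2
G(3) = mex{2,1,0} = 3
G(4) = mex{3,2,1} = 0
G(5) = mex{0,3,2} = 1
G(6) = mex{1,0,3} = 2
G(7) = mex{2,1,0} = 3
G(8) = mex{3,2,1} = 0
G(9) = mex{0,3,2} = 1
G(10) = mex{1,0,3,0} = 2
G(11) = mex{2,1,0,1} = 3
G(12) = mex{3,2,1,2} = 0
G(13) = mex{0,3,2,3} = 1
G(14) = mex{1,0,3,0} = 2
G(15) = mex{2,1,0,1} = 3
G(16) = mex{3,2,1,2} = 0
G(17) = mex{0,3,2,3} = 1
G(18) = mex{1,0,3,0} = 2
G(19) = mex{2,1,0,1} = 3
G(20) = mex{3,2,1,2} = 0
G(21) = mex{0,3,2,3} = 1
G(22) = mex{1,0,3,0} = 2
G(23) = mex{2,1,0,1} = 3
G(24) = mex{3,2,1,2} = 0
G(25) = mex{0,3,2,3} = 1
G(26) = mex{1,0,3,0} = 2
P-positions are exactly the n with G(n) = 0.

0, 4, 8, 12, 16, 20, 24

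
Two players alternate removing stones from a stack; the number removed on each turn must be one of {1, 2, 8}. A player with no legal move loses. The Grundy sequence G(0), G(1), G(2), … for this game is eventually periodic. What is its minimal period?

3

n :  0  1  2  3  4  5  6  7  8  9 10 11 12 13 14
G :  0  1  2  0  1  2  0  1  2  0  1  2  0  1  2
G(n+3) = G(n) holds for n = 0,…,7 (a full window of length max(S) = 8), so the sequence is purely periodic with period 3.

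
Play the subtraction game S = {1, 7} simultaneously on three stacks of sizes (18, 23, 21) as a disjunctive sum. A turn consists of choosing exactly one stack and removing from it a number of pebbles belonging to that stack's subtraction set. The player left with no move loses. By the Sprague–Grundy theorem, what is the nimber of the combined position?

0

All stacks use S = {1, 7}:
n :  0  1  2  3  4  5  6  7  8  9 10 11 12 13 14 15 16 17 18 19 20 21 22 23
G :  0  1  0  1  0  1  0  1  0  1  0  1  0  1  0  1  0  1  0  1  0  1  0  1
Stack A: G(18) = 0.
Stack B: G(23) = 1.
Stack C: G(21) = 1.
Combined Grundy value = 0 ⊕ 1 ⊕ 1 = 0.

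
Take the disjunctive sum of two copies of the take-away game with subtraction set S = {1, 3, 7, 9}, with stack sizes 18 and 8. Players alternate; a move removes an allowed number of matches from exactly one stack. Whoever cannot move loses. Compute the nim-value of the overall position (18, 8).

0

All stacks use S = {1, 3, 7, 9}:
G(0) = 0
G(1) = mex{0} = 1
G(2) = mex{1} = 0
G(3) = mex{0,0} = 1
G(4) = mex{1,1} = 0
G(5) = mex{0,0} = 1
G(6) = mex{1,1} = 0
G(7) = mex{0,0,0} = 1
G(8) = mex{1,1,1} = 0
G(9) = mex{0,0,0,0} = 1
G(10) = mex{1,1,1,1} = 0
G(11) = mex{0,0,0,0} = 1
G(12) = mex{1,1,1,1} = 0
G(13) = mex{0,0,0,0} = 1
G(14) = mex{1,1,1,1} = 0
G(15) = mex{0,0,0,0} = 1
G(16) = mex{1,1,1,1} = 0
G(17) = mex{0,0,0,0} = 1
G(18) = mex{1,1,1,1} = 0
Stack A: G(18) = 0.
Stack B: G(8) = 0.
Combined Grundy value = 0 ⊕ 0 = 0.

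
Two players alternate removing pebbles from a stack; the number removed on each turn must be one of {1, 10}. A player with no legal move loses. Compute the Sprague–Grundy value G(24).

G(0) = 0
G(1) = mex{0} = 1
G(2) = mex{1} = 0
G(3) = mex{0} = 1
G(4) = mex{1} = 0
G(5) = mex{0} = 1
G(6) = mex{1} = 0
G(7) = mex{0} = 1
G(8) = mex{1} = 0
G(9) = mex{0} = 1
G(10) = mex{1,0} = 2
G(11) = mex{2,1} = 0
G(12) = mex{0,0} = 1
G(13) = mex{1,1} = 0
G(14) = mex{0,0} = 1
G(15) = mex{1,1} = 0
G(16) = mex{0,0} = 1
G(17) = mex{1,1} = 0
G(18) = mex{0,0} = 1
G(19) = mex{1,1} = 0
G(20) = mex{0,2} = 1
G(21) = mex{1,0} = 2
G(22) = mex{2,1} = 0
G(23) = mex{0,0} = 1
G(24) = mex{1,1} = 0

0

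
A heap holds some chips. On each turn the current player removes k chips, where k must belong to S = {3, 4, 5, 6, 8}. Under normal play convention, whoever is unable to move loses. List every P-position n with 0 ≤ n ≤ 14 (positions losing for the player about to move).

0, 1, 2, 11, 12, 13

n :  0  1  2  3  4  5  6  7  8  9 10 11 12 13 14
G :  0  0  0  1  1  1  2  2  2  3  3  0  0  0  1
P-positions are exactly the n with G(n) = 0.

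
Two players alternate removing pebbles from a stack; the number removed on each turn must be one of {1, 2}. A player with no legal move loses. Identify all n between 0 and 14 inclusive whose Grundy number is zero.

0, 3, 6, 9, 12

G(0) = 0
G(1) = mex{0} = 1
G(2) = mex{1,0} = 2
G(3) = mex{2,1} = 0
G(4) = mex{0,2} = 1
G(5) = mex{1,0} = 2
G(6) = mex{2,1} = 0
G(7) = mex{0,2} = 1
G(8) = mex{1,0} = 2
G(9) = mex{2,1} = 0
G(10) = mex{0,2} = 1
G(11) = mex{1,0} = 2
G(12) = mex{2,1} = 0
G(13) = mex{0,2} = 1
G(14) = mex{1,0} = 2
P-positions are exactly the n with G(n) = 0.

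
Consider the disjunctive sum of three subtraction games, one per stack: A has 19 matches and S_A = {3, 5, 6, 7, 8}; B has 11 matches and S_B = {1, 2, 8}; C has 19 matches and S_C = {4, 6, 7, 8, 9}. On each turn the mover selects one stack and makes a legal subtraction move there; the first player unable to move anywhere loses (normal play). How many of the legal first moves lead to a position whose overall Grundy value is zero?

Stack A, S = {3, 5, 6, 7, 8}:
G(0) = 0
G(1) = mex{} = 0
G(2) = mex{} = 0
G(3) = mex{0} = 1
G(4) = mex{0} = 1
G(5) = mex{0,0} = 1
G(6) = mex{1,0,0} = 2
G(7) = mex{1,0,0,0} = 2
G(8) = mex{1,1,0,0,0} = 2
G(9) = mex{2,1,1,0,0} = 3
G(10) = mex{2,1,1,1,0} = 3
G(11) = mex{2,2,1,1,1} = 0
G(12) = mex{3,2,2,1,1} = 0
G(13) = mex{3,2,2,2,1} = 0
G(14) = mex{0,3,2,2,2} = 1
G(15) = mex{0,3,3,2,2} = 1
G(16) = mex{0,0,3,3,2} = 1
G(17) = mex{1,0,0,3,3} = 2
G(18) = mex{1,0,0,0,3} = 2
G(19) = mex{1,1,0,0,0} = 2
G_A(19) = 2.
Stack B, S = {1, 2, 8}:
G(0) = 0
G(1) = mex{0} = 1
G(2) = mex{1,0} = 2
G(3) = mex{2,1} = 0
G(4) = mex{0,2} = 1
G(5) = mex{1,0} = 2
G(6) = mex{2,1} = 0
G(7) = mex{0,2} = 1
G(8) = mex{1,0,0} = 2
G(9) = mex{2,1,1} = 0
G(10) = mex{0,2,2} = 1
G(11) = mex{1,0,0} = 2
G_B(11) = 2.
Stack C, S = {4, 6, 7, 8, 9}:
n :  0  1  2  3  4  5  6  7  8  9 10 11 12 13 14 15 16 17 18 19
G :  0  0  0  0  1  1  1  1  2  2  2  2  3  0  0  0  0  1  1  1
G_C(19) = 1.
Combined Grundy value = 2 ⊕ 2 ⊕ 1 = 1.
A winning move leaves total XOR = 0, i.e. changes one component's Grundy value g to g ⊕ X where X is the current total.
Stack A: need g' = 2⊕1 = 3. Options: 19−3→G=1, 19−5→G=1, 19−6→G=0, 19−7→G=0, 19−8→G=0. Hits: 0.
Stack B: need g' = 2⊕1 = 3. Options: 11−1→G=1, 11−2→G=0, 11−8→G=0. Hits: 0.
Stack C: need g' = 1⊕1 = 0. Options: 19−4→G=0, 19−6→G=0, 19−7→G=3, 19−8→G=2, 19−9→G=2. Hits: 2.

2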